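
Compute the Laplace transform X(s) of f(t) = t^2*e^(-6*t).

X(s) = 2/(s + 6)^3

L{t^2} = 2!/s^3 = 2/s^3.
By the first shifting theorem, multiplying by e^(-6t) replaces s with s + 6.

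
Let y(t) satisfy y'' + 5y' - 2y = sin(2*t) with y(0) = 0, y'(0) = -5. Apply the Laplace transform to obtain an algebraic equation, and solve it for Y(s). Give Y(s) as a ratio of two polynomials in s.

Y(s) = (-5*s^2 - 18)/(s^4 + 5*s^3 + 2*s^2 + 20*s - 8)

Laplace-transform each side.
Using L{y''} = s^2 Y - s·y(0) - y'(0) and L{y'} = sY - y(0), with y(0) = 0, y'(0) = -5, the left side becomes (s^2 + 5*s - 2)Y - (-5).
The right side is L{sin(2*t)} = 2/(s^2 + 4).
So (s^2 + 5*s - 2)Y = 2/(s^2 + 4) + (-5).
Divide through and combine into a single rational function.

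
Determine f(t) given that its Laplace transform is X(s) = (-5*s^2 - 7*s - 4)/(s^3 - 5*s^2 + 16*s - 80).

Factor the denominator: s^3 - 5*s^2 + 16*s - 80 = (s - 5)*(s^2 + 16).
Partial fraction decomposition gives [-4/(s - 5)] + [-s/(s^2 + 16)] + [-12/(s^2 + 16)].
Invert each term: -4/(s - 5) ↔ -4e^(5t); -1·s/(s^2 + 16) ↔ -cos(4t); -3·4/(s^2 + 16) ↔ -3sin(4t).

f(t) = -4*exp(5*t) - 3*sin(4*t) - cos(4*t)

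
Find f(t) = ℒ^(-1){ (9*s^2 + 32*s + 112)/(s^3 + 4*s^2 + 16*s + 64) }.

Factor the denominator: s^3 + 4*s^2 + 16*s + 64 = (s + 4)*(s^2 + 16).
Partial fraction decomposition gives [4/(s + 4)] + [5*s/(s^2 + 16)] + [12/(s^2 + 16)].
Invert each term: 4/(s + 4) ↔ 4e^(-4t); 5·s/(s^2 + 16) ↔ 5cos(4t); 3·4/(s^2 + 16) ↔ 3sin(4t).

f(t) = 3*sin(4*t) + 5*cos(4*t) + 4*exp(-4*t)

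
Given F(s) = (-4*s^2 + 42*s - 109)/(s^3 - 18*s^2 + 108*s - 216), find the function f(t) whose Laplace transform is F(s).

f(t) = -t^2*exp(6*t)/2 - 6*t*exp(6*t) - 4*exp(6*t)

Factor the denominator: s^3 - 18*s^2 + 108*s - 216 = (s - 6)^3.
Partial fraction decomposition gives [-4/(s - 6)] + [-6/(s - 6)^2] + [-1/(s - 6)^3].
Invert each term: -4/(s - 6) ↔ -4e^(6t); -6/(s - 6)^2 ↔ -6t·e^(6t); -1/(s - 6)^3 ↔ (-1/2)t^2·e^(6t).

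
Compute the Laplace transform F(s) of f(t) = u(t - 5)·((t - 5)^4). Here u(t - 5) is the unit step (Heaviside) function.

F(s) = 24*exp(-5*s)/s^5

By the second shifting theorem, L{u(t - c)·g(t - c)} = e^(-cs)·G(s) with c = 5 and G(s) = L{g(t)}.
L{t^4} = 4!/s^5 = 24/s^5.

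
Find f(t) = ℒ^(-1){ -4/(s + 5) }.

Since L{e^(-5t)} = 1/(s + 5), the inverse is e^(-5*t), scaled by -4.

f(t) = -4*exp(-5*t)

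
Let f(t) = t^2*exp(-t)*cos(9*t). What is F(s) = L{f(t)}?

L{cos(9t)} = s/(s^2 + 81).
Multiplying by e^(-t) shifts s → s + 1, so L{exp(-t)*cos(9*t)} = (s + 1)/((s + 1)^2 + 81).
Then apply L{t^2·g(t)} = (-1)^2 d^2/ds^2[G(s)] with G(s) = (s + 1)/((s + 1)^2 + 81):
differentiating 2 times and applying the sign gives 2*(s + 1)*(s^2 + 2*s - 242)/(s^2 + 2*s + 82)^3.

F(s) = 2*(s + 1)*(s^2 + 2*s - 242)/(s^2 + 2*s + 82)^3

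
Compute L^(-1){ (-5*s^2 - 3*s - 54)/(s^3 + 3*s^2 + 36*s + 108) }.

sin(6*t) - 3*cos(6*t) - 2*exp(-3*t)

Factor the denominator: s^3 + 3*s^2 + 36*s + 108 = (s + 3)*(s^2 + 36).
Partial fraction decomposition gives [-2/(s + 3)] + [-3*s/(s^2 + 36)] + [6/(s^2 + 36)].
Invert each term: -2/(s + 3) ↔ -2e^(-3t); -3·s/(s^2 + 36) ↔ -3cos(6t); 1·6/(s^2 + 36) ↔ sin(6t).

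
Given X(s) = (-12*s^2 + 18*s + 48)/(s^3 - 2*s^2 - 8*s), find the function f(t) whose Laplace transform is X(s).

Factor the denominator: s^3 - 2*s^2 - 8*s = s*(s - 4)*(s + 2).
Partial fraction decomposition gives [-6/s] + [-3/(s + 2)] + [-3/(s - 4)].
Invert each term: -6/(s - 0) ↔ -6e^(0t); -3/(s + 2) ↔ -3e^(-2t); -3/(s - 4) ↔ -3e^(4t).

f(t) = -3*exp(4*t) - 6 - 3*exp(-2*t)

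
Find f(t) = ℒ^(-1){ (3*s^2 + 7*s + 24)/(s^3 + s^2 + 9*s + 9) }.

f(t) = 2*sin(3*t) + cos(3*t) + 2*exp(-t)

Factor the denominator: s^3 + s^2 + 9*s + 9 = (s + 1)*(s^2 + 9).
Partial fraction decomposition gives [2/(s + 1)] + [s/(s^2 + 9)] + [6/(s^2 + 9)].
Invert each term: 2/(s + 1) ↔ 2e^(-t); 1·s/(s^2 + 9) ↔ cos(3t); 2·3/(s^2 + 9) ↔ 2sin(3t).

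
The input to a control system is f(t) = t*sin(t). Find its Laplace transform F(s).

L{sin(t)} = 1/(s^2 + 1).
Then apply L{t·g(t)} = -d/ds[G(s)] with G(s) = 1/(s^2 + 1):
differentiating 1 time and applying the sign gives 2*s/(s^2 + 1)^2.

F(s) = 2*s/(s^2 + 1)^2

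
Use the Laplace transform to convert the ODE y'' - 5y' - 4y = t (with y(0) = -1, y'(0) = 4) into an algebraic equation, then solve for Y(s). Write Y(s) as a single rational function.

Laplace-transform each side.
Using L{y''} = s^2 Y - s·y(0) - y'(0) and L{y'} = sY - y(0), with y(0) = -1, y'(0) = 4, the left side becomes (s^2 - 5*s - 4)Y - (-s + 9).
The right side is L{t} = s^(-2).
So (s^2 - 5*s - 4)Y = s^(-2) + (-s + 9).
Divide through and combine into a single rational function.

Y(s) = (-s^3 + 9*s^2 + 1)/(s^4 - 5*s^3 - 4*s^2)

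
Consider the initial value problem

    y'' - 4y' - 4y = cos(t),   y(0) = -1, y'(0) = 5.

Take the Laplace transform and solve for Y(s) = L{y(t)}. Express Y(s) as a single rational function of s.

Take the Laplace transform of both sides.
With L{y''} = s^2 Y - s·y(0) - y'(0) and L{y'} = sY - y(0), with y(0) = -1, y'(0) = 5: the LHS transforms to (s^2 - 4*s - 4)Y - (-s + 9).
The right side is L{cos(t)} = s/(s^2 + 1).
So (s^2 - 4*s - 4)Y = s/(s^2 + 1) + (-s + 9).
Solve for Y(s) and write it as one ratio of polynomials.

Y(s) = (-s^3 + 9*s^2 + 9)/(s^4 - 4*s^3 - 3*s^2 - 4*s - 4)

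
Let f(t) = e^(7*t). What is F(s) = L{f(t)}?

F(s) = 1/(s - 7)

L{e^(7t)} = 1/(s - 7).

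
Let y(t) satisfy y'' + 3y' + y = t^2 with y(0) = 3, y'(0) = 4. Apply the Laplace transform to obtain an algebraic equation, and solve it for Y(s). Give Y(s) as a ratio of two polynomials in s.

Y(s) = (3*s^4 + 13*s^3 + 2)/(s^5 + 3*s^4 + s^3)

Apply the Laplace transform to the equation.
With L{y''} = s^2 Y - s·y(0) - y'(0) and L{y'} = sY - y(0), with y(0) = 3, y'(0) = 4: the LHS transforms to (s^2 + 3*s + 1)Y - (3*s + 13).
The right side is L{t^2} = 2/s^3.
So (s^2 + 3*s + 1)Y = 2/s^3 + (3*s + 13).
Isolate Y and clear denominators.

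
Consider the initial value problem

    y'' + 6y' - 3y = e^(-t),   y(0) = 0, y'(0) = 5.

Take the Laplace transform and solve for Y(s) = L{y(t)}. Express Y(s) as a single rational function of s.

Y(s) = (5*s + 6)/(s^3 + 7*s^2 + 3*s - 3)

Apply the Laplace transform to the equation.
With L{y''} = s^2 Y - s·y(0) - y'(0) and L{y'} = sY - y(0), with y(0) = 0, y'(0) = 5: the LHS transforms to (s^2 + 6*s - 3)Y - (5).
The right side is L{e^(-t)} = 1/(s + 1).
So (s^2 + 6*s - 3)Y = 1/(s + 1) + (5).
Solve for Y(s) and write it as one ratio of polynomials.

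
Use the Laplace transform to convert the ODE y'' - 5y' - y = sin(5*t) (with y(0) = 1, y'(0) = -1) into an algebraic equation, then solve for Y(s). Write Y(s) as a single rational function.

Take the Laplace transform of both sides.
The derivative rules (L{y''} = s^2 Y - s·y(0) - y'(0) and L{y'} = sY - y(0), with y(0) = 1, y'(0) = -1) turn the left side into (s^2 - 5*s - 1)Y - (s - 6).
The right side is L{sin(5*t)} = 5/(s^2 + 25).
So (s^2 - 5*s - 1)Y = 5/(s^2 + 25) + (s - 6).
Isolate Y and clear denominators.

Y(s) = (s^3 - 6*s^2 + 25*s - 145)/(s^4 - 5*s^3 + 24*s^2 - 125*s - 25)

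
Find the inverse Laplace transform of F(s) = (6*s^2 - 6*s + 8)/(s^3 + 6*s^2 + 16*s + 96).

Factor the denominator: s^3 + 6*s^2 + 16*s + 96 = (s + 6)*(s^2 + 16).
Partial fraction decomposition gives [5/(s + 6)] + [s/(s^2 + 16)] + [-12/(s^2 + 16)].
Invert each term: 5/(s + 6) ↔ 5e^(-6t); 1·s/(s^2 + 16) ↔ cos(4t); -3·4/(s^2 + 16) ↔ -3sin(4t).

-3*sin(4*t) + cos(4*t) + 5*exp(-6*t)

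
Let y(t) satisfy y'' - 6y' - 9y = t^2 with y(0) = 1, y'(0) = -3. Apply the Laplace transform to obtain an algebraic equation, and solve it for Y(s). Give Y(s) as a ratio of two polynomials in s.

Y(s) = (s^4 - 9*s^3 + 2)/(s^5 - 6*s^4 - 9*s^3)

Apply the Laplace transform to the equation.
With L{y''} = s^2 Y - s·y(0) - y'(0) and L{y'} = sY - y(0), with y(0) = 1, y'(0) = -3: the LHS transforms to (s^2 - 6*s - 9)Y - (s - 9).
The right side is L{t^2} = 2/s^3.
So (s^2 - 6*s - 9)Y = 2/s^3 + (s - 9).
Solve for Y(s) and write it as one ratio of polynomials.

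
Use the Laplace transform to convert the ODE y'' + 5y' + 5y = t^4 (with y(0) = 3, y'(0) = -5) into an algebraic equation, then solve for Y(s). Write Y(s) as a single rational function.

Transform both sides with L{·}.
With L{y''} = s^2 Y - s·y(0) - y'(0) and L{y'} = sY - y(0), with y(0) = 3, y'(0) = -5: the LHS transforms to (s^2 + 5*s + 5)Y - (3*s + 10).
The right side is L{t^4} = 24/s^5.
So (s^2 + 5*s + 5)Y = 24/s^5 + (3*s + 10).
Divide through and combine into a single rational function.

Y(s) = (3*s^6 + 10*s^5 + 24)/(s^7 + 5*s^6 + 5*s^5)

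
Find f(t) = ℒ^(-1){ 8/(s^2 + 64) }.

Since L{sin(8t)} = 8/(s^2 + 64), the inverse is sin(8*t).

f(t) = sin(8*t)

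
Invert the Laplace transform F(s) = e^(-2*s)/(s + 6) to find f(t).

The factor e^(-2s) signals a time shift by c = 2 (second shifting theorem).
L{e^(-6t)} = 1/(s + 6), so L^-1{1/(s + 6)} = e^(-6*t).
Hence the inverse is u(t - 2) times that function evaluated at t - 2.

f(t) = Heaviside(t - 2)*(exp(-6*t + 12))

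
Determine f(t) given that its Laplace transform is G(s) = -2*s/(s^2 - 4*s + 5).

f(t) = -4*exp(2*t)*sin(t) - 2*exp(2*t)*cos(t)

Complete the square in the denominator: s^2 - 4*s + 5 = (s - 2)^2 + 1^2.
Split the numerator to match: -2*s = -2·(s - 2) - 4·1.
Invert each term: -2·(s - 2)/((s - 2)^2 + 1) ↔ -2e^(2t)cos(t); -4·1/((s - 2)^2 + 1) ↔ -4e^(2t)sin(t).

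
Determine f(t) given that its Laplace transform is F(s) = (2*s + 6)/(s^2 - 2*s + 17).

f(t) = 2*exp(t)*sin(4*t) + 2*exp(t)*cos(4*t)

Complete the square in the denominator: s^2 - 2*s + 17 = (s - 1)^2 + 4^2.
Split the numerator to match: 2*s + 6 = 2·(s - 1) + 2·4.
Invert each term: 2·(s - 1)/((s - 1)^2 + 16) ↔ 2e^(t)cos(4t); 2·4/((s - 1)^2 + 16) ↔ 2e^(t)sin(4t).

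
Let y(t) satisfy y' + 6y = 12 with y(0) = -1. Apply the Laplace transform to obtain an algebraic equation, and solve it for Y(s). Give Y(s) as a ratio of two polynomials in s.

Y(s) = (-s + 12)/(s^2 + 6*s)

Take the Laplace transform of both sides.
With L{y'} = sY - y(0) = sY - (-1): the LHS transforms to (s + 6)Y - (-1).
The right side is L{12} = 12/s.
So (s + 6)Y = 12/s + (-1).
Solve for Y(s) and write it as one ratio of polynomials.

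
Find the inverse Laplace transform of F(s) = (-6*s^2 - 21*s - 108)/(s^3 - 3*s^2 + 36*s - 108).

Factor the denominator: s^3 - 3*s^2 + 36*s - 108 = (s - 3)*(s^2 + 36).
Partial fraction decomposition gives [-5/(s - 3)] + [-s/(s^2 + 36)] + [-24/(s^2 + 36)].
Invert each term: -5/(s - 3) ↔ -5e^(3t); -1·s/(s^2 + 36) ↔ -cos(6t); -4·6/(s^2 + 36) ↔ -4sin(6t).

-5*exp(3*t) - 4*sin(6*t) - cos(6*t)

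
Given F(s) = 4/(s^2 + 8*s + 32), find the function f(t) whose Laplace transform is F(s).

f(t) = exp(-4*t)*sin(4*t)

Rewrite the denominator: s^2 + 8*s + 32 = (s + 4)^2 + 16.
The form in (s + 4) signals a first-shifting-theorem factor e^(-4t).
Since L{sin(4t)} = 4/(s^2 + 16), the inverse is e^(-4*t)*sin(4*t).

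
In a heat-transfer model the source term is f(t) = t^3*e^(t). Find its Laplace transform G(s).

G(s) = 6/(s - 1)^4

L{t^3} = 3!/s^4 = 6/s^4.
By the first shifting theorem, multiplying by e^(t) replaces s with s - 1.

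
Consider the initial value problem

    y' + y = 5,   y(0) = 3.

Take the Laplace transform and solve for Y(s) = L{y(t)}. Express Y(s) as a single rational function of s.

Apply the Laplace transform to the equation.
Using L{y'} = sY - y(0) = sY - 3, the left side becomes (s + 1)Y - (3).
The right side is L{5} = 5/s.
So (s + 1)Y = 5/s + (3).
Divide through and combine into a single rational function.

Y(s) = (3*s + 5)/(s^2 + s)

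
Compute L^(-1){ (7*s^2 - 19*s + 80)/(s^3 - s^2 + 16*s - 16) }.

4*exp(t) - 4*sin(4*t) + 3*cos(4*t)

Factor the denominator: s^3 - s^2 + 16*s - 16 = (s - 1)*(s^2 + 16).
Partial fraction decomposition gives [4/(s - 1)] + [3*s/(s^2 + 16)] + [-16/(s^2 + 16)].
Invert each term: 4/(s - 1) ↔ 4e^(t); 3·s/(s^2 + 16) ↔ 3cos(4t); -4·4/(s^2 + 16) ↔ -4sin(4t).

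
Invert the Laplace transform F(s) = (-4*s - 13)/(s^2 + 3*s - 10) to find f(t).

f(t) = -3*exp(2*t) - exp(-5*t)

Factor the denominator: s^2 + 3*s - 10 = (s - 2)*(s + 5).
Partial fraction decomposition gives [-1/(s + 5)] + [-3/(s - 2)].
Invert each term: -1/(s + 5) ↔ -e^(-5t); -3/(s - 2) ↔ -3e^(2t).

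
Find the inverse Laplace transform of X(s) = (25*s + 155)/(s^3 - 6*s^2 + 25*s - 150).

Factor the denominator: s^3 - 6*s^2 + 25*s - 150 = (s - 6)*(s^2 + 25).
Partial fraction decomposition gives [5/(s - 6)] + [-5*s/(s^2 + 25)] + [-5/(s^2 + 25)].
Invert each term: 5/(s - 6) ↔ 5e^(6t); -5·s/(s^2 + 25) ↔ -5cos(5t); -1·5/(s^2 + 25) ↔ -sin(5t).

5*exp(6*t) - sin(5*t) - 5*cos(5*t)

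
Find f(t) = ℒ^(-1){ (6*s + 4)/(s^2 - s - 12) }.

f(t) = 4*exp(4*t) + 2*exp(-3*t)

Factor the denominator: s^2 - s - 12 = (s - 4)*(s + 3).
Partial fraction decomposition gives [2/(s + 3)] + [4/(s - 4)].
Invert each term: 2/(s + 3) ↔ 2e^(-3t); 4/(s - 4) ↔ 4e^(4t).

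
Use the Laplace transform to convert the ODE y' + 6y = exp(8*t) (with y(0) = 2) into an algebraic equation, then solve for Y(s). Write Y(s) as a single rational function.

Laplace-transform each side.
Using L{y'} = sY - y(0) = sY - 2, the left side becomes (s + 6)Y - (2).
The right side is L{exp(8*t)} = 1/(s - 8).
So (s + 6)Y = 1/(s - 8) + (2).
Isolate Y and clear denominators.

Y(s) = (2*s - 15)/(s^2 - 2*s - 48)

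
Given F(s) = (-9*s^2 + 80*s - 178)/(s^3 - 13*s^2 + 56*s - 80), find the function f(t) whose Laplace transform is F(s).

f(t) = 2*t*exp(4*t) - 3*exp(5*t) - 6*exp(4*t)

Factor the denominator: s^3 - 13*s^2 + 56*s - 80 = (s - 5)*(s - 4)^2.
Partial fraction decomposition gives [-6/(s - 4)] + [2/(s - 4)^2] + [-3/(s - 5)].
Invert each term: -6/(s - 4) ↔ -6e^(4t); 2/(s - 4)^2 ↔ 2t·e^(4t); -3/(s - 5) ↔ -3e^(5t).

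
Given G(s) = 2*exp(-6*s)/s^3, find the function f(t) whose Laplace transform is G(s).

The factor e^(-6s) signals a time shift by c = 6 (second shifting theorem).
L{t^2} = 2!/s^3 = 2/s^3, so L^-1{2/s^3} = t^2.
Hence the inverse is u(t - 6) times that function evaluated at t - 6.

f(t) = Heaviside(t - 6)*((t - 6)^2)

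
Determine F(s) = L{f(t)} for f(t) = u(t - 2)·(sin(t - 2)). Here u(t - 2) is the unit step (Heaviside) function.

F(s) = exp(-2*s)/(s^2 + 1)

By the second shifting theorem, L{u(t - c)·g(t - c)} = e^(-cs)·G(s) with c = 2 and G(s) = L{g(t)}.
L{sin(t)} = 1/(s^2 + 1).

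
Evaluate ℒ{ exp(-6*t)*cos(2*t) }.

(s + 6)/((s + 6)^2 + 4)

L{cos(2t)} = s/(s^2 + 4).
By the first shifting theorem, multiplying by e^(-6t) replaces s with s + 6.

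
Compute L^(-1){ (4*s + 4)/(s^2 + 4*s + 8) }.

Complete the square in the denominator: s^2 + 4*s + 8 = (s + 2)^2 + 2^2.
Split the numerator to match: 4*s + 4 = 4·(s + 2) - 2·2.
Invert each term: 4·(s + 2)/((s + 2)^2 + 4) ↔ 4e^(-2t)cos(2t); -2·2/((s + 2)^2 + 4) ↔ -2e^(-2t)sin(2t).

-2*exp(-2*t)*sin(2*t) + 4*exp(-2*t)*cos(2*t)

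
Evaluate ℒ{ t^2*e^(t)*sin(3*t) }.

L{sin(3t)} = 3/(s^2 + 9).
Multiplying by e^(t) shifts s → s - 1, so L{e^(t)*sin(3*t)} = 3/((s - 1)^2 + 9).
Then apply L{t^2·g(t)} = (-1)^2 d^2/ds^2[H(s)] with H(s) = 3/((s - 1)^2 + 9):
differentiating 2 times and applying the sign gives 18*(s^2 - 2*s - 2)/(s^2 - 2*s + 10)^3.

18*(s^2 - 2*s - 2)/(s^2 - 2*s + 10)^3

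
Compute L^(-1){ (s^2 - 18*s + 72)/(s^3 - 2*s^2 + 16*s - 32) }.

Factor the denominator: s^3 - 2*s^2 + 16*s - 32 = (s - 2)*(s^2 + 16).
Partial fraction decomposition gives [2/(s - 2)] + [-s/(s^2 + 16)] + [-20/(s^2 + 16)].
Invert each term: 2/(s - 2) ↔ 2e^(2t); -1·s/(s^2 + 16) ↔ -cos(4t); -5·4/(s^2 + 16) ↔ -5sin(4t).

2*exp(2*t) - 5*sin(4*t) - cos(4*t)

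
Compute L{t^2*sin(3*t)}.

L{sin(3t)} = 3/(s^2 + 9).
Then apply L{t^2·g(t)} = (-1)^2 d^2/ds^2[H(s)] with H(s) = 3/(s^2 + 9):
differentiating 2 times and applying the sign gives 18*(s^2 - 3)/(s^2 + 9)^3.

18*(s^2 - 3)/(s^2 + 9)^3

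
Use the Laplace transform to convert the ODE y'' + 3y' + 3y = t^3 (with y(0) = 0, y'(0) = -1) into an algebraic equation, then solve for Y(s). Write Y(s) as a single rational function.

Y(s) = (-s^4 + 6)/(s^6 + 3*s^5 + 3*s^4)

Take the Laplace transform of both sides.
The derivative rules (L{y''} = s^2 Y - s·y(0) - y'(0) and L{y'} = sY - y(0), with y(0) = 0, y'(0) = -1) turn the left side into (s^2 + 3*s + 3)Y - (-1).
The right side is L{t^3} = 6/s^4.
So (s^2 + 3*s + 3)Y = 6/s^4 + (-1).
Isolate Y and clear denominators.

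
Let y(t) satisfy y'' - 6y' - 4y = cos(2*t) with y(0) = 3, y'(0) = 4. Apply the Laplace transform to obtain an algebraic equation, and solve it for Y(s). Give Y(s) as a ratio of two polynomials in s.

Y(s) = (3*s^3 - 14*s^2 + 13*s - 56)/(s^4 - 6*s^3 - 24*s - 16)

Take the Laplace transform of both sides.
Using L{y''} = s^2 Y - s·y(0) - y'(0) and L{y'} = sY - y(0), with y(0) = 3, y'(0) = 4, the left side becomes (s^2 - 6*s - 4)Y - (3*s - 14).
The right side is L{cos(2*t)} = s/(s^2 + 4).
So (s^2 - 6*s - 4)Y = s/(s^2 + 4) + (3*s - 14).
Isolate Y and clear denominators.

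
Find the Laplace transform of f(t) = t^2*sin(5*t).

L{sin(5t)} = 5/(s^2 + 25).
Then apply L{t^2·g(t)} = (-1)^2 d^2/ds^2[G(s)] with G(s) = 5/(s^2 + 25):
differentiating 2 times and applying the sign gives 10*(3*s^2 - 25)/(s^2 + 25)^3.

10*(3*s^2 - 25)/(s^2 + 25)^3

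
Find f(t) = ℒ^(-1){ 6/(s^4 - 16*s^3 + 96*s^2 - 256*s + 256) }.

f(t) = t^3*exp(4*t)

Rewrite the denominator: s^4 - 16*s^3 + 96*s^2 - 256*s + 256 = (s - 4)^4.
The form in (s - 4) signals a first-shifting-theorem factor e^(4t).
Since L{t^3} = 3!/s^4 = 6/s^4, the inverse is t^3*e^(4*t).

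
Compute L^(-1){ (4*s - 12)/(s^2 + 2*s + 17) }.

Complete the square in the denominator: s^2 + 2*s + 17 = (s + 1)^2 + 4^2.
Split the numerator to match: 4*s - 12 = 4·(s + 1) - 4·4.
Invert each term: 4·(s + 1)/((s + 1)^2 + 16) ↔ 4e^(-t)cos(4t); -4·4/((s + 1)^2 + 16) ↔ -4e^(-t)sin(4t).

-4*exp(-t)*sin(4*t) + 4*exp(-t)*cos(4*t)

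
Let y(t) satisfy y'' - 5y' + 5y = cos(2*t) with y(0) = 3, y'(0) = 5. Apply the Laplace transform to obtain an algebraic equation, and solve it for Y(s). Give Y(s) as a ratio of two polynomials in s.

Transform both sides with L{·}.
With L{y''} = s^2 Y - s·y(0) - y'(0) and L{y'} = sY - y(0), with y(0) = 3, y'(0) = 5: the LHS transforms to (s^2 - 5*s + 5)Y - (3*s - 10).
The right side is L{cos(2*t)} = s/(s^2 + 4).
So (s^2 - 5*s + 5)Y = s/(s^2 + 4) + (3*s - 10).
Solve for Y(s) and write it as one ratio of polynomials.

Y(s) = (3*s^3 - 10*s^2 + 13*s - 40)/(s^4 - 5*s^3 + 9*s^2 - 20*s + 20)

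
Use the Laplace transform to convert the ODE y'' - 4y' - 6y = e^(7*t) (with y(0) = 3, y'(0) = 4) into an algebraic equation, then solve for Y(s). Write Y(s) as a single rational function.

Y(s) = (3*s^2 - 29*s + 57)/(s^3 - 11*s^2 + 22*s + 42)

Transform both sides with L{·}.
With L{y''} = s^2 Y - s·y(0) - y'(0) and L{y'} = sY - y(0), with y(0) = 3, y'(0) = 4: the LHS transforms to (s^2 - 4*s - 6)Y - (3*s - 8).
The right side is L{e^(7*t)} = 1/(s - 7).
So (s^2 - 4*s - 6)Y = 1/(s - 7) + (3*s - 8).
Isolate Y and clear denominators.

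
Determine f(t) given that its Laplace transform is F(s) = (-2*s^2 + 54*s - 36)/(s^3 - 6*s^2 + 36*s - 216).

Factor the denominator: s^3 - 6*s^2 + 36*s - 216 = (s - 6)*(s^2 + 36).
Partial fraction decomposition gives [3/(s - 6)] + [-5*s/(s^2 + 36)] + [24/(s^2 + 36)].
Invert each term: 3/(s - 6) ↔ 3e^(6t); -5·s/(s^2 + 36) ↔ -5cos(6t); 4·6/(s^2 + 36) ↔ 4sin(6t).

f(t) = 3*exp(6*t) + 4*sin(6*t) - 5*cos(6*t)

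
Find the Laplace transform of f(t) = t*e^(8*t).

(s - 8)^(-2)

L{e^(8t)} = 1/(s - 8).
Then apply L{t·g(t)} = -d/ds[G(s)] with G(s) = 1/(s - 8):
differentiating 1 time and applying the sign gives (s - 8)^(-2).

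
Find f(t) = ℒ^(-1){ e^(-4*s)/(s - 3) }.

f(t) = Heaviside(t - 4)*(exp(3*t - 12))

The factor e^(-4s) signals a time shift by c = 4 (second shifting theorem).
L{e^(3t)} = 1/(s - 3), so L^-1{1/(s - 3)} = e^(3*t).
Hence the inverse is u(t - 4) times that function evaluated at t - 4.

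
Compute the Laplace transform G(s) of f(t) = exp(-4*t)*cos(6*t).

G(s) = (s + 4)/((s + 4)^2 + 36)

L{cos(6t)} = s/(s^2 + 36).
By the first shifting theorem, multiplying by e^(-4t) replaces s with s + 4.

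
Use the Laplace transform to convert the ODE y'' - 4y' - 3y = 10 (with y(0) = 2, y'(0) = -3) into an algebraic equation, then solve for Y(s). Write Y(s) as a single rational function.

Take the Laplace transform of both sides.
The derivative rules (L{y''} = s^2 Y - s·y(0) - y'(0) and L{y'} = sY - y(0), with y(0) = 2, y'(0) = -3) turn the left side into (s^2 - 4*s - 3)Y - (2*s - 11).
The right side is L{10} = 10/s.
So (s^2 - 4*s - 3)Y = 10/s + (2*s - 11).
Isolate Y and clear denominators.

Y(s) = (2*s^2 - 11*s + 10)/(s^3 - 4*s^2 - 3*s)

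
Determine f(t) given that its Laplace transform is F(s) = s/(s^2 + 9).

f(t) = cos(3*t)

Since L{cos(3t)} = s/(s^2 + 9), the inverse is cos(3*t).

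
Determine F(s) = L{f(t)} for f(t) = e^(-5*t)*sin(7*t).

L{sin(7t)} = 7/(s^2 + 49).
By the first shifting theorem, multiplying by e^(-5t) replaces s with s + 5.

F(s) = 7/((s + 5)^2 + 49)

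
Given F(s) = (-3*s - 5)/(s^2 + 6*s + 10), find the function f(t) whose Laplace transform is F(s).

Complete the square in the denominator: s^2 + 6*s + 10 = (s + 3)^2 + 1^2.
Split the numerator to match: -3*s - 5 = -3·(s + 3) + 4·1.
Invert each term: -3·(s + 3)/((s + 3)^2 + 1) ↔ -3e^(-3t)cos(t); 4·1/((s + 3)^2 + 1) ↔ 4e^(-3t)sin(t).

f(t) = 4*exp(-3*t)*sin(t) - 3*exp(-3*t)*cos(t)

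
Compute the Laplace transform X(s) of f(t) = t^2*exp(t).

L{e^(t)} = 1/(s - 1).
Then apply L{t^2·g(t)} = (-1)^2 d^2/ds^2[G(s)] with G(s) = 1/(s - 1):
differentiating 2 times and applying the sign gives 2/(s - 1)^3.

X(s) = 2/(s - 1)^3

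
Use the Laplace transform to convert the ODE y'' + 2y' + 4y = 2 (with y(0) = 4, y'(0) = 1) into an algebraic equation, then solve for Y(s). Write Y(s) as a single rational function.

Transform both sides with L{·}.
Using L{y''} = s^2 Y - s·y(0) - y'(0) and L{y'} = sY - y(0), with y(0) = 4, y'(0) = 1, the left side becomes (s^2 + 2*s + 4)Y - (4*s + 9).
The right side is L{2} = 2/s.
So (s^2 + 2*s + 4)Y = 2/s + (4*s + 9).
Divide through and combine into a single rational function.

Y(s) = (4*s^2 + 9*s + 2)/(s^3 + 2*s^2 + 4*s)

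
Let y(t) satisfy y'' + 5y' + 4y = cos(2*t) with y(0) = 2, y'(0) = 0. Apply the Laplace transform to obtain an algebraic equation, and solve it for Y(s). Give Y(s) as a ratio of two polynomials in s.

Y(s) = (2*s^3 + 10*s^2 + 9*s + 40)/(s^4 + 5*s^3 + 8*s^2 + 20*s + 16)

Laplace-transform each side.
Using L{y''} = s^2 Y - s·y(0) - y'(0) and L{y'} = sY - y(0), with y(0) = 2, y'(0) = 0, the left side becomes (s^2 + 5*s + 4)Y - (2*s + 10).
The right side is L{cos(2*t)} = s/(s^2 + 4).
So (s^2 + 5*s + 4)Y = s/(s^2 + 4) + (2*s + 10).
Isolate Y and clear denominators.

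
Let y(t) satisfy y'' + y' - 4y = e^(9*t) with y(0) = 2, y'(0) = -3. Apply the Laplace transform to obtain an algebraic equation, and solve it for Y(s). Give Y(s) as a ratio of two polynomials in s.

Apply the Laplace transform to the equation.
With L{y''} = s^2 Y - s·y(0) - y'(0) and L{y'} = sY - y(0), with y(0) = 2, y'(0) = -3: the LHS transforms to (s^2 + s - 4)Y - (2*s - 1).
The right side is L{e^(9*t)} = 1/(s - 9).
So (s^2 + s - 4)Y = 1/(s - 9) + (2*s - 1).
Isolate Y and clear denominators.

Y(s) = (2*s^2 - 19*s + 10)/(s^3 - 8*s^2 - 13*s + 36)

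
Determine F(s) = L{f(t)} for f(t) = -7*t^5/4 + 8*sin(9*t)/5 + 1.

F(s) = 72/(5*(s^2 + 81)) + 1/s - 210/s^6

By linearity of the Laplace transform, transform each term separately.
(8/5)·[L{sin(9t)} = 9/(s^2 + 81)]; (-7/4)·[L{t^5} = 5!/s^6 = 120/s^6]; L{1} = 1/s.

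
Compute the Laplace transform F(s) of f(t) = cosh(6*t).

F(s) = s/(s^2 - 36)

L{cosh(6t)} = s/(s^2 - 36).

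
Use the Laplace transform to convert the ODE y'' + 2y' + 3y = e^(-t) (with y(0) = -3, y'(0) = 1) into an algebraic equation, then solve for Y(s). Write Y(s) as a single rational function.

Take the Laplace transform of both sides.
With L{y''} = s^2 Y - s·y(0) - y'(0) and L{y'} = sY - y(0), with y(0) = -3, y'(0) = 1: the LHS transforms to (s^2 + 2*s + 3)Y - (-3*s - 5).
The right side is L{e^(-t)} = 1/(s + 1).
So (s^2 + 2*s + 3)Y = 1/(s + 1) + (-3*s - 5).
Divide through and combine into a single rational function.

Y(s) = (-3*s^2 - 8*s - 4)/(s^3 + 3*s^2 + 5*s + 3)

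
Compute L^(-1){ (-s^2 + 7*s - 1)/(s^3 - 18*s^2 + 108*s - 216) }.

5*t^2*exp(6*t)/2 - 5*t*exp(6*t) - exp(6*t)

Factor the denominator: s^3 - 18*s^2 + 108*s - 216 = (s - 6)^3.
Partial fraction decomposition gives [-1/(s - 6)] + [-5/(s - 6)^2] + [5/(s - 6)^3].
Invert each term: -1/(s - 6) ↔ -e^(6t); -5/(s - 6)^2 ↔ -5t·e^(6t); 5/(s - 6)^3 ↔ (5/2)t^2·e^(6t).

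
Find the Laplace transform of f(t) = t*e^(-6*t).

(s + 6)^(-2)

L{e^(-6t)} = 1/(s + 6).
Then apply L{t·g(t)} = -d/ds[H(s)] with H(s) = 1/(s + 6):
differentiating 1 time and applying the sign gives (s + 6)^(-2).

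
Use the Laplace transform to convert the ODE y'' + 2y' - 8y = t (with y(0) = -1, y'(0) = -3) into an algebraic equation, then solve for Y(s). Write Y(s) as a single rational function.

Y(s) = (-s^3 - 5*s^2 + 1)/(s^4 + 2*s^3 - 8*s^2)

Apply the Laplace transform to the equation.
Using L{y''} = s^2 Y - s·y(0) - y'(0) and L{y'} = sY - y(0), with y(0) = -1, y'(0) = -3, the left side becomes (s^2 + 2*s - 8)Y - (-s - 5).
The right side is L{t} = s^(-2).
So (s^2 + 2*s - 8)Y = s^(-2) + (-s - 5).
Isolate Y and clear denominators.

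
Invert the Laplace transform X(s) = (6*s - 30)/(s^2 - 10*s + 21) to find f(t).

f(t) = 6*exp(5*t)*cosh(2*t)

Rewrite the denominator: s^2 - 10*s + 21 = (s - 5)^2 - 4.
The form in (s - 5) signals a first-shifting-theorem factor e^(5t).
Since L{cosh(2t)} = s/(s^2 - 4), the inverse is exp(5*t)*cosh(2*t), scaled by 6.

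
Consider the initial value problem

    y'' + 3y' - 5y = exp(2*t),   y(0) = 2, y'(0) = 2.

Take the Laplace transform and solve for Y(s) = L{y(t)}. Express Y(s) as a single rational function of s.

Apply the Laplace transform to the equation.
Using L{y''} = s^2 Y - s·y(0) - y'(0) and L{y'} = sY - y(0), with y(0) = 2, y'(0) = 2, the left side becomes (s^2 + 3*s - 5)Y - (2*s + 8).
The right side is L{exp(2*t)} = 1/(s - 2).
So (s^2 + 3*s - 5)Y = 1/(s - 2) + (2*s + 8).
Isolate Y and clear denominators.

Y(s) = (2*s^2 + 4*s - 15)/(s^3 + s^2 - 11*s + 10)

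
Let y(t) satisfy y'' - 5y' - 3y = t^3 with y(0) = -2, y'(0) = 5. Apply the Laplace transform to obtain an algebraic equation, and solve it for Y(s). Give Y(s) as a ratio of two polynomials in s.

Y(s) = (-2*s^5 + 15*s^4 + 6)/(s^6 - 5*s^5 - 3*s^4)

Apply the Laplace transform to the equation.
The derivative rules (L{y''} = s^2 Y - s·y(0) - y'(0) and L{y'} = sY - y(0), with y(0) = -2, y'(0) = 5) turn the left side into (s^2 - 5*s - 3)Y - (-2*s + 15).
The right side is L{t^3} = 6/s^4.
So (s^2 - 5*s - 3)Y = 6/s^4 + (-2*s + 15).
Solve for Y(s) and write it as one ratio of polynomials.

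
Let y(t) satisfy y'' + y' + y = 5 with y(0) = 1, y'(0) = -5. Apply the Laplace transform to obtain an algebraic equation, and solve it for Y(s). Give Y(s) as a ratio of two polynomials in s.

Y(s) = (s^2 - 4*s + 5)/(s^3 + s^2 + s)

Transform both sides with L{·}.
Using L{y''} = s^2 Y - s·y(0) - y'(0) and L{y'} = sY - y(0), with y(0) = 1, y'(0) = -5, the left side becomes (s^2 + s + 1)Y - (s - 4).
The right side is L{5} = 5/s.
So (s^2 + s + 1)Y = 5/s + (s - 4).
Isolate Y and clear denominators.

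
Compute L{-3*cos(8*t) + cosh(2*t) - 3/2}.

-3*s/(s^2 + 64) + s/(s^2 - 4) - 3/(2*s)

The transform is linear, so treat each term independently.
L{cosh(2t)} = s/(s^2 - 4); L{-3/2} = (-3/2)/s; (-3)·[L{cos(8t)} = s/(s^2 + 64)].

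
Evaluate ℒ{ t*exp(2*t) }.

L{e^(2t)} = 1/(s - 2).
Then apply L{t·g(t)} = -d/ds[G(s)] with G(s) = 1/(s - 2):
differentiating 1 time and applying the sign gives (s - 2)^(-2).

(s - 2)^(-2)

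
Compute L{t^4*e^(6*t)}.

24/(s - 6)^5

L{t^4} = 4!/s^5 = 24/s^5.
By the first shifting theorem, multiplying by e^(6t) replaces s with s - 6.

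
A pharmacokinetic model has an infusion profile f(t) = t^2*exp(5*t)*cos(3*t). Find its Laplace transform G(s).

G(s) = 2*(s - 5)*(s^2 - 10*s - 2)/(s^2 - 10*s + 34)^3

L{cos(3t)} = s/(s^2 + 9).
Multiplying by e^(5t) shifts s → s - 5, so L{exp(5*t)*cos(3*t)} = (s - 5)/((s - 5)^2 + 9).
Then apply L{t^2·g(t)} = (-1)^2 d^2/ds^2[H(s)] with H(s) = (s - 5)/((s - 5)^2 + 9):
differentiating 2 times and applying the sign gives 2*(s - 5)*(s^2 - 10*s - 2)/(s^2 - 10*s + 34)^3.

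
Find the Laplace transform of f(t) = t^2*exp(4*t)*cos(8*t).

2*(s - 4)*(s^2 - 8*s - 176)/(s^2 - 8*s + 80)^3

L{cos(8t)} = s/(s^2 + 64).
Multiplying by e^(4t) shifts s → s - 4, so L{exp(4*t)*cos(8*t)} = (s - 4)/((s - 4)^2 + 64).
Then apply L{t^2·g(t)} = (-1)^2 d^2/ds^2[G(s)] with G(s) = (s - 4)/((s - 4)^2 + 64):
differentiating 2 times and applying the sign gives 2*(s - 4)*(s^2 - 8*s - 176)/(s^2 - 8*s + 80)^3.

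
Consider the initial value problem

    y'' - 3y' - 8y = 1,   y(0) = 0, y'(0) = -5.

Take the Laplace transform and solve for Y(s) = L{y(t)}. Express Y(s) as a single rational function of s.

Laplace-transform each side.
The derivative rules (L{y''} = s^2 Y - s·y(0) - y'(0) and L{y'} = sY - y(0), with y(0) = 0, y'(0) = -5) turn the left side into (s^2 - 3*s - 8)Y - (-5).
The right side is L{1} = 1/s.
So (s^2 - 3*s - 8)Y = 1/s + (-5).
Solve for Y(s) and write it as one ratio of polynomials.

Y(s) = (-5*s + 1)/(s^3 - 3*s^2 - 8*s)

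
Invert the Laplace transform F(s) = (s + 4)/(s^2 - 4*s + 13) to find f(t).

Complete the square in the denominator: s^2 - 4*s + 13 = (s - 2)^2 + 3^2.
Split the numerator to match: s + 4 = 1·(s - 2) + 2·3.
Invert each term: 1·(s - 2)/((s - 2)^2 + 9) ↔ e^(2t)cos(3t); 2·3/((s - 2)^2 + 9) ↔ 2e^(2t)sin(3t).

f(t) = 2*exp(2*t)*sin(3*t) + exp(2*t)*cos(3*t)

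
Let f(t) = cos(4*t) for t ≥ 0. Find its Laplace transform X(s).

X(s) = s/(s^2 + 16)

L{cos(4t)} = s/(s^2 + 16).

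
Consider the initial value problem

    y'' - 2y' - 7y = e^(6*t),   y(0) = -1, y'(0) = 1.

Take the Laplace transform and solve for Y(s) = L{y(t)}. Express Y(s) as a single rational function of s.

Y(s) = (-s^2 + 9*s - 17)/(s^3 - 8*s^2 + 5*s + 42)

Take the Laplace transform of both sides.
The derivative rules (L{y''} = s^2 Y - s·y(0) - y'(0) and L{y'} = sY - y(0), with y(0) = -1, y'(0) = 1) turn the left side into (s^2 - 2*s - 7)Y - (-s + 3).
The right side is L{e^(6*t)} = 1/(s - 6).
So (s^2 - 2*s - 7)Y = 1/(s - 6) + (-s + 3).
Isolate Y and clear denominators.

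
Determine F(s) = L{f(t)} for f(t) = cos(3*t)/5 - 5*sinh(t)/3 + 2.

F(s) = s/(5*(s^2 + 9)) - 5/(3*(s^2 - 1)) + 2/s

Apply the Laplace transform termwise.
(1/5)·[L{cos(3t)} = s/(s^2 + 9)]; (-5/3)·[L{sinh(t)} = 1/(s^2 - 1)]; L{2} = 2/s.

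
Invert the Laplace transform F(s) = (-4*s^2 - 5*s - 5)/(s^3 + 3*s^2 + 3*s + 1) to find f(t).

Factor the denominator: s^3 + 3*s^2 + 3*s + 1 = (s + 1)^3.
Partial fraction decomposition gives [-4/(s + 1)] + [3/(s + 1)^2] + [-4/(s + 1)^3].
Invert each term: -4/(s + 1) ↔ -4e^(-t); 3/(s + 1)^2 ↔ 3t·e^(-t); -4/(s + 1)^3 ↔ (-2)t^2·e^(-t).

f(t) = -2*t^2*exp(-t) + 3*t*exp(-t) - 4*exp(-t)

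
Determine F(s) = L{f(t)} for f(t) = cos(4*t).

L{cos(4t)} = s/(s^2 + 16).

F(s) = s/(s^2 + 16)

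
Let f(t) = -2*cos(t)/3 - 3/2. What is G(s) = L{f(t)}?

G(s) = -2*s/(3*(s^2 + 1)) - 3/(2*s)

Apply the Laplace transform termwise.
(-2/3)·[L{cos(t)} = s/(s^2 + 1)]; L{-3/2} = (-3/2)/s.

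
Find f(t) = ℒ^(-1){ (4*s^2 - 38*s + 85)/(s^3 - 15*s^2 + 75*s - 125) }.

f(t) = -5*t^2*exp(5*t)/2 + 2*t*exp(5*t) + 4*exp(5*t)

Factor the denominator: s^3 - 15*s^2 + 75*s - 125 = (s - 5)^3.
Partial fraction decomposition gives [4/(s - 5)] + [2/(s - 5)^2] + [-5/(s - 5)^3].
Invert each term: 4/(s - 5) ↔ 4e^(5t); 2/(s - 5)^2 ↔ 2t·e^(5t); -5/(s - 5)^3 ↔ (-5/2)t^2·e^(5t).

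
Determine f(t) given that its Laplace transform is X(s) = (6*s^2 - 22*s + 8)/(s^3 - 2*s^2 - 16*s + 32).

f(t) = exp(4*t) + exp(2*t) + 4*exp(-4*t)

Factor the denominator: s^3 - 2*s^2 - 16*s + 32 = (s - 4)*(s - 2)*(s + 4).
Partial fraction decomposition gives [4/(s + 4)] + [1/(s - 2)] + [1/(s - 4)].
Invert each term: 4/(s + 4) ↔ 4e^(-4t); 1/(s - 2) ↔ e^(2t); 1/(s - 4) ↔ e^(4t).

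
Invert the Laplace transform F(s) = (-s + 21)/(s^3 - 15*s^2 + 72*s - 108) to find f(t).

f(t) = 5*t*exp(6*t) - 2*exp(6*t) + 2*exp(3*t)

Factor the denominator: s^3 - 15*s^2 + 72*s - 108 = (s - 6)^2*(s - 3).
Partial fraction decomposition gives [-2/(s - 6)] + [5/(s - 6)^2] + [2/(s - 3)].
Invert each term: -2/(s - 6) ↔ -2e^(6t); 5/(s - 6)^2 ↔ 5t·e^(6t); 2/(s - 3) ↔ 2e^(3t).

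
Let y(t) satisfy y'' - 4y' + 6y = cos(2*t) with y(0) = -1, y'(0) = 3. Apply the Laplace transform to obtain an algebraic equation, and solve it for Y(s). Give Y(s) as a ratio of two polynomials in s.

Laplace-transform each side.
The derivative rules (L{y''} = s^2 Y - s·y(0) - y'(0) and L{y'} = sY - y(0), with y(0) = -1, y'(0) = 3) turn the left side into (s^2 - 4*s + 6)Y - (-s + 7).
The right side is L{cos(2*t)} = s/(s^2 + 4).
So (s^2 - 4*s + 6)Y = s/(s^2 + 4) + (-s + 7).
Divide through and combine into a single rational function.

Y(s) = (-s^3 + 7*s^2 - 3*s + 28)/(s^4 - 4*s^3 + 10*s^2 - 16*s + 24)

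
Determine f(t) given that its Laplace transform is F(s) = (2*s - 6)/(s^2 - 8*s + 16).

Factor the denominator: s^2 - 8*s + 16 = (s - 4)^2.
Partial fraction decomposition gives [2/(s - 4)] + [2/(s - 4)^2].
Invert each term: 2/(s - 4) ↔ 2e^(4t); 2/(s - 4)^2 ↔ 2t·e^(4t).

f(t) = 2*t*exp(4*t) + 2*exp(4*t)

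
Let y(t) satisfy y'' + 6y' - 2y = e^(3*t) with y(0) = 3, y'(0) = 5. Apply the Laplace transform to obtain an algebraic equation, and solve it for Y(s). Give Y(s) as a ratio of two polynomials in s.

Laplace-transform each side.
The derivative rules (L{y''} = s^2 Y - s·y(0) - y'(0) and L{y'} = sY - y(0), with y(0) = 3, y'(0) = 5) turn the left side into (s^2 + 6*s - 2)Y - (3*s + 23).
The right side is L{e^(3*t)} = 1/(s - 3).
So (s^2 + 6*s - 2)Y = 1/(s - 3) + (3*s + 23).
Solve for Y(s) and write it as one ratio of polynomials.

Y(s) = (3*s^2 + 14*s - 68)/(s^3 + 3*s^2 - 20*s + 6)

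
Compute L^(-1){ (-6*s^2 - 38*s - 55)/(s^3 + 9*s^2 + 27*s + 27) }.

5*t^2*exp(-3*t)/2 - 2*t*exp(-3*t) - 6*exp(-3*t)

Factor the denominator: s^3 + 9*s^2 + 27*s + 27 = (s + 3)^3.
Partial fraction decomposition gives [-6/(s + 3)] + [-2/(s + 3)^2] + [5/(s + 3)^3].
Invert each term: -6/(s + 3) ↔ -6e^(-3t); -2/(s + 3)^2 ↔ -2t·e^(-3t); 5/(s + 3)^3 ↔ (5/2)t^2·e^(-3t).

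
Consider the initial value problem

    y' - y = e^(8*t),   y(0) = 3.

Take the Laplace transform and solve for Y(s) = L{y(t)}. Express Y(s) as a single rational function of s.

Transform both sides with L{·}.
With L{y'} = sY - y(0) = sY - 3: the LHS transforms to (s - 1)Y - (3).
The right side is L{e^(8*t)} = 1/(s - 8).
So (s - 1)Y = 1/(s - 8) + (3).
Solve for Y(s) and write it as one ratio of polynomials.

Y(s) = (3*s - 23)/(s^2 - 9*s + 8)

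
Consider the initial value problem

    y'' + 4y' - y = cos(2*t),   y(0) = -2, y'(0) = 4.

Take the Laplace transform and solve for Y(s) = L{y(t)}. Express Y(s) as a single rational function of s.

Y(s) = (-2*s^3 - 4*s^2 - 7*s - 16)/(s^4 + 4*s^3 + 3*s^2 + 16*s - 4)

Laplace-transform each side.
Using L{y''} = s^2 Y - s·y(0) - y'(0) and L{y'} = sY - y(0), with y(0) = -2, y'(0) = 4, the left side becomes (s^2 + 4*s - 1)Y - (-2*s - 4).
The right side is L{cos(2*t)} = s/(s^2 + 4).
So (s^2 + 4*s - 1)Y = s/(s^2 + 4) + (-2*s - 4).
Solve for Y(s) and write it as one ratio of polynomials.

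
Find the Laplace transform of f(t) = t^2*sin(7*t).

L{sin(7t)} = 7/(s^2 + 49).
Then apply L{t^2·g(t)} = (-1)^2 d^2/ds^2[G(s)] with G(s) = 7/(s^2 + 49):
differentiating 2 times and applying the sign gives 14*(3*s^2 - 49)/(s^2 + 49)^3.

14*(3*s^2 - 49)/(s^2 + 49)^3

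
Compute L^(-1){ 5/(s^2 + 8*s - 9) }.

exp(-4*t)*sinh(5*t)

Rewrite the denominator: s^2 + 8*s - 9 = (s + 4)^2 - 25.
The form in (s + 4) signals a first-shifting-theorem factor e^(-4t).
Since L{sinh(5t)} = 5/(s^2 - 25), the inverse is e^(-4*t)*sinh(5*t).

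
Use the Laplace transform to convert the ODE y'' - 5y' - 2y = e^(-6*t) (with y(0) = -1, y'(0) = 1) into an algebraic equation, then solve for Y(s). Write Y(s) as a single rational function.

Apply the Laplace transform to the equation.
The derivative rules (L{y''} = s^2 Y - s·y(0) - y'(0) and L{y'} = sY - y(0), with y(0) = -1, y'(0) = 1) turn the left side into (s^2 - 5*s - 2)Y - (-s + 6).
The right side is L{e^(-6*t)} = 1/(s + 6).
So (s^2 - 5*s - 2)Y = 1/(s + 6) + (-s + 6).
Isolate Y and clear denominators.

Y(s) = (-s^2 + 37)/(s^3 + s^2 - 32*s - 12)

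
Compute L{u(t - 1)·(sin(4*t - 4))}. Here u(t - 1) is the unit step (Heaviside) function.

4*exp(-s)/(s^2 + 16)

By the second shifting theorem, L{u(t - c)·g(t - c)} = e^(-cs)·G(s) with c = 1 and G(s) = L{g(t)}.
L{sin(4t)} = 4/(s^2 + 16).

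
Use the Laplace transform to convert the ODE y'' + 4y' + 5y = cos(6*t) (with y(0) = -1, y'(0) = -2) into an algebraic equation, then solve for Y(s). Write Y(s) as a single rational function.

Y(s) = (-s^3 - 6*s^2 - 35*s - 216)/(s^4 + 4*s^3 + 41*s^2 + 144*s + 180)

Laplace-transform each side.
Using L{y''} = s^2 Y - s·y(0) - y'(0) and L{y'} = sY - y(0), with y(0) = -1, y'(0) = -2, the left side becomes (s^2 + 4*s + 5)Y - (-s - 6).
The right side is L{cos(6*t)} = s/(s^2 + 36).
So (s^2 + 4*s + 5)Y = s/(s^2 + 36) + (-s - 6).
Divide through and combine into a single rational function.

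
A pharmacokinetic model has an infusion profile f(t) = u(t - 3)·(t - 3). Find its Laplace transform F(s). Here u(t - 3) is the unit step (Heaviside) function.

F(s) = exp(-3*s)/s^2

By the second shifting theorem, L{u(t - c)·g(t - c)} = e^(-cs)·G(s) with c = 3 and G(s) = L{g(t)}.
L{t} = 1!/s^2 = 1/s^2.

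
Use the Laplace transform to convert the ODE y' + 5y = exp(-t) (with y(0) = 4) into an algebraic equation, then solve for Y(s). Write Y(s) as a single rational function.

Take the Laplace transform of both sides.
Using L{y'} = sY - y(0) = sY - 4, the left side becomes (s + 5)Y - (4).
The right side is L{exp(-t)} = 1/(s + 1).
So (s + 5)Y = 1/(s + 1) + (4).
Divide through and combine into a single rational function.

Y(s) = (4*s + 5)/(s^2 + 6*s + 5)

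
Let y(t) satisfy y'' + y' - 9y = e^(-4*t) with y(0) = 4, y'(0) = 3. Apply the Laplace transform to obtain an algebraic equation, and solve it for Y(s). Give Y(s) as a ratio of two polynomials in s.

Laplace-transform each side.
The derivative rules (L{y''} = s^2 Y - s·y(0) - y'(0) and L{y'} = sY - y(0), with y(0) = 4, y'(0) = 3) turn the left side into (s^2 + s - 9)Y - (4*s + 7).
The right side is L{e^(-4*t)} = 1/(s + 4).
So (s^2 + s - 9)Y = 1/(s + 4) + (4*s + 7).
Divide through and combine into a single rational function.

Y(s) = (4*s^2 + 23*s + 29)/(s^3 + 5*s^2 - 5*s - 36)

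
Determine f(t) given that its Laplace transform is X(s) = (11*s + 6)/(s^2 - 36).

Factor the denominator: s^2 - 36 = (s - 6)*(s + 6).
Partial fraction decomposition gives [5/(s + 6)] + [6/(s - 6)].
Invert each term: 5/(s + 6) ↔ 5e^(-6t); 6/(s - 6) ↔ 6e^(6t).

f(t) = 6*exp(6*t) + 5*exp(-6*t)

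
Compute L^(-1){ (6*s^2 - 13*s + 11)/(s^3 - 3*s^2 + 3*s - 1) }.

Factor the denominator: s^3 - 3*s^2 + 3*s - 1 = (s - 1)^3.
Partial fraction decomposition gives [6/(s - 1)] + [-1/(s - 1)^2] + [4/(s - 1)^3].
Invert each term: 6/(s - 1) ↔ 6e^(t); -1/(s - 1)^2 ↔ -t·e^(t); 4/(s - 1)^3 ↔ (2)t^2·e^(t).

2*t^2*exp(t) - t*exp(t) + 6*exp(t)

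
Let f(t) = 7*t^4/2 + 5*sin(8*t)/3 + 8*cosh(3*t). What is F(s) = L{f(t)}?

F(s) = 8*s/(s^2 - 9) + 40/(3*(s^2 + 64)) + 84/s^5

By linearity of the Laplace transform, transform each term separately.
(7/2)·[L{t^4} = 4!/s^5 = 24/s^5]; (8)·[L{cosh(3t)} = s/(s^2 - 9)]; (5/3)·[L{sin(8t)} = 8/(s^2 + 64)].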